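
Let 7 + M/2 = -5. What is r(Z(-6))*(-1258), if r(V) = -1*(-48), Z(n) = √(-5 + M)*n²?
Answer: -60384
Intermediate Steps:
M = -24 (M = -14 + 2*(-5) = -14 - 10 = -24)
Z(n) = I*√29*n² (Z(n) = √(-5 - 24)*n² = √(-29)*n² = (I*√29)*n² = I*√29*n²)
r(V) = 48
r(Z(-6))*(-1258) = 48*(-1258) = -60384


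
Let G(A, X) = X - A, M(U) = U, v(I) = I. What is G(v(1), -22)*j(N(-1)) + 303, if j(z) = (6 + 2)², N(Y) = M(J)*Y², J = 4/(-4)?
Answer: -1169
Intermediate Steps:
J = -1 (J = 4*(-¼) = -1)
N(Y) = -Y²
j(z) = 64 (j(z) = 8² = 64)
G(v(1), -22)*j(N(-1)) + 303 = (-22 - 1*1)*64 + 303 = (-22 - 1)*64 + 303 = -23*64 + 303 = -1472 + 303 = -1169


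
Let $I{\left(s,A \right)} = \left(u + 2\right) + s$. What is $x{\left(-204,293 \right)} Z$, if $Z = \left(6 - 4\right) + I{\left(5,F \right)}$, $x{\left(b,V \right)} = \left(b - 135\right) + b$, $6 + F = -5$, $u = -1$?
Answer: $-4344$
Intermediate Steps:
$F = -11$ ($F = -6 - 5 = -11$)
$I{\left(s,A \right)} = 1 + s$ ($I{\left(s,A \right)} = \left(-1 + 2\right) + s = 1 + s$)
$x{\left(b,V \right)} = -135 + 2 b$ ($x{\left(b,V \right)} = \left(-135 + b\right) + b = -135 + 2 b$)
$Z = 8$ ($Z = \left(6 - 4\right) + \left(1 + 5\right) = 2 + 6 = 8$)
$x{\left(-204,293 \right)} Z = \left(-135 + 2 \left(-204\right)\right) 8 = \left(-135 - 408\right) 8 = \left(-543\right) 8 = -4344$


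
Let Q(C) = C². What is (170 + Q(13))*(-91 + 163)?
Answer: 24408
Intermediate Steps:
(170 + Q(13))*(-91 + 163) = (170 + 13²)*(-91 + 163) = (170 + 169)*72 = 339*72 = 24408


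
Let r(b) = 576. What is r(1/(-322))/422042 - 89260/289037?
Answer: -18752491804/60992876777 ≈ -0.30745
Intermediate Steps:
r(1/(-322))/422042 - 89260/289037 = 576/422042 - 89260/289037 = 576*(1/422042) - 89260*1/289037 = 288/211021 - 89260/289037 = -18752491804/60992876777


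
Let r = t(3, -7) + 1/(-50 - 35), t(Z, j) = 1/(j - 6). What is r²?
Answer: 9604/1221025 ≈ 0.0078655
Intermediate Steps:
t(Z, j) = 1/(-6 + j)
r = -98/1105 (r = 1/(-6 - 7) + 1/(-50 - 35) = 1/(-13) + 1/(-85) = -1/13 - 1/85 = -98/1105 ≈ -0.088688)
r² = (-98/1105)² = 9604/1221025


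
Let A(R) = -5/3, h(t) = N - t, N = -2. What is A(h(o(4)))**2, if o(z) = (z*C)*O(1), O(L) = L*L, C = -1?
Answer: 25/9 ≈ 2.7778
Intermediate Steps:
O(L) = L**2
o(z) = -z (o(z) = (z*(-1))*1**2 = -z*1 = -z)
h(t) = -2 - t
A(R) = -5/3 (A(R) = -5*1/3 = -5/3)
A(h(o(4)))**2 = (-5/3)**2 = 25/9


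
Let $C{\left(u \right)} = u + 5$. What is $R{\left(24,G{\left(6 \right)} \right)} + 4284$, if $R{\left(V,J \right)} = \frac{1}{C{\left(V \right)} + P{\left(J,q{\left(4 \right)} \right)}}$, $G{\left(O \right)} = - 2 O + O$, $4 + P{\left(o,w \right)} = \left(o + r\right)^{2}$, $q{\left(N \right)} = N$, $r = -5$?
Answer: $\frac{625465}{146} \approx 4284.0$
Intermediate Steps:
$C{\left(u \right)} = 5 + u$
$P{\left(o,w \right)} = -4 + \left(-5 + o\right)^{2}$ ($P{\left(o,w \right)} = -4 + \left(o - 5\right)^{2} = -4 + \left(-5 + o\right)^{2}$)
$G{\left(O \right)} = - O$
$R{\left(V,J \right)} = \frac{1}{1 + V + \left(-5 + J\right)^{2}}$ ($R{\left(V,J \right)} = \frac{1}{\left(5 + V\right) + \left(-4 + \left(-5 + J\right)^{2}\right)} = \frac{1}{1 + V + \left(-5 + J\right)^{2}}$)
$R{\left(24,G{\left(6 \right)} \right)} + 4284 = \frac{1}{1 + 24 + \left(-5 - 6\right)^{2}} + 4284 = \frac{1}{1 + 24 + \left(-11\right)^{2}} + 4284 = \frac{1}{1 + 24 + 121} + 4284 = \frac{1}{146} + 4284 = \frac{625465}{146}$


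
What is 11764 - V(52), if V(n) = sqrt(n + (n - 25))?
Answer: 11764 - sqrt(79) ≈ 11755.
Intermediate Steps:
V(n) = sqrt(-25 + 2*n) (V(n) = sqrt(n + (-25 + n)) = sqrt(-25 + 2*n))
11764 - V(52) = 11764 - sqrt(-25 + 2*52) = 11764 - sqrt(-25 + 104) = 11764 - sqrt(79)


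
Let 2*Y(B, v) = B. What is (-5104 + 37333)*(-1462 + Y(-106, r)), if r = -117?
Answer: -48826935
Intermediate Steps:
Y(B, v) = B/2
(-5104 + 37333)*(-1462 + Y(-106, r)) = (-5104 + 37333)*(-1462 + (½)*(-106)) = 32229*(-1462 - 53) = 32229*(-1515) = -48826935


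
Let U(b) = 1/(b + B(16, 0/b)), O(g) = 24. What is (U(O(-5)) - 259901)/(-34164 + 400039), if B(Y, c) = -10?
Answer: -3638613/5122250 ≈ -0.71035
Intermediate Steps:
U(b) = 1/(-10 + b) (U(b) = 1/(b - 10) = 1/(-10 + b))
(U(O(-5)) - 259901)/(-34164 + 400039) = (1/(-10 + 24) - 259901)/(-34164 + 400039) = (1/14 - 259901)/365875 = (1/14 - 259901)*(1/365875) = -3638613/14*1/365875 = -3638613/5122250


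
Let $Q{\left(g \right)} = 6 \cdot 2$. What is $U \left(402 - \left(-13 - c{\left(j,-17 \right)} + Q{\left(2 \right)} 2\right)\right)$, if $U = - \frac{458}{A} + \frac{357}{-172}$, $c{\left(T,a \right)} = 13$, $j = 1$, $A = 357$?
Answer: $- \frac{20828725}{15351} \approx -1356.8$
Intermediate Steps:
$Q{\left(g \right)} = 12$
$U = - \frac{206225}{61404}$ ($U = - \frac{458}{357} + \frac{357}{-172} = \left(-458\right) \frac{1}{357} + 357 \left(- \frac{1}{172}\right) = - \frac{458}{357} - \frac{357}{172} = - \frac{206225}{61404} \approx -3.3585$)
$U \left(402 - \left(-13 - c{\left(j,-17 \right)} + Q{\left(2 \right)} 2\right)\right) = - \frac{206225 \left(402 + \left(13 - \left(-13 + 12 \cdot 2\right)\right)\right)}{61404} = - \frac{206225 \left(402 + \left(13 - \left(-13 + 24\right)\right)\right)}{61404} = - \frac{206225 \left(402 + \left(13 - 11\right)\right)}{61404} = - \frac{206225 \left(402 + 2\right)}{61404} = \left(- \frac{206225}{61404}\right) 404 = - \frac{20828725}{15351}$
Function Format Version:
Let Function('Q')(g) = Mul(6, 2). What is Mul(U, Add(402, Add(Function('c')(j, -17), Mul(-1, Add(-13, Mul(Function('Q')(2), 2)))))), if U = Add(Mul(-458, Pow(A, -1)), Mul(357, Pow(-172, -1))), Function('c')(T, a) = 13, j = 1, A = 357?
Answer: Rational(-20828725, 15351) ≈ -1356.8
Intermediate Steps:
Function('Q')(g) = 12
U = Rational(-206225, 61404) (U = Add(Mul(-458, Pow(357, -1)), Mul(357, Pow(-172, -1))) = Add(Mul(-458, Rational(1, 357)), Mul(357, Rational(-1, 172))) = Add(Rational(-458, 357), Rational(-357, 172)) = Rational(-206225, 61404) ≈ -3.3585)
Mul(U, Add(402, Add(Function('c')(j, -17), Mul(-1, Add(-13, Mul(Function('Q')(2), 2)))))) = Mul(Rational(-206225, 61404), Add(402, Add(13, Mul(-1, Add(-13, Mul(12, 2)))))) = Mul(Rational(-206225, 61404), Add(402, Add(13, Mul(-1, Add(-13, 24))))) = Mul(Rational(-206225, 61404), Add(402, Add(13, Mul(-1, 11)))) = Mul(Rational(-206225, 61404), Add(402, Add(13, -11))) = Mul(Rational(-206225, 61404), Add(402, 2)) = Mul(Rational(-206225, 61404), 404) = Rational(-20828725, 15351)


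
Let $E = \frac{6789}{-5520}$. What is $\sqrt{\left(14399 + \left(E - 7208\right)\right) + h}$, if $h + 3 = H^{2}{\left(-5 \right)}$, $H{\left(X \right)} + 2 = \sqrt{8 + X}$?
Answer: $\frac{\sqrt{1522201755 - 846400 \sqrt{3}}}{460} \approx 84.775$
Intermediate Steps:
$E = - \frac{2263}{1840}$ ($E = 6789 \left(- \frac{1}{5520}\right) = - \frac{2263}{1840} \approx -1.2299$)
$H{\left(X \right)} = -2 + \sqrt{8 + X}$
$h = -3 + \left(-2 + \sqrt{3}\right)^{2}$ ($h = -3 + \left(-2 + \sqrt{8 - 5}\right)^{2} = -3 + \left(-2 + \sqrt{3}\right)^{2} \approx -2.9282$)
$\sqrt{\left(14399 + \left(E - 7208\right)\right) + h} = \sqrt{\left(14399 - \frac{13264983}{1840}\right) + \left(4 - 4 \sqrt{3}\right)} = \sqrt{\frac{13229177}{1840} + \left(4 - 4 \sqrt{3}\right)} = \sqrt{\frac{13236537}{1840} - 4 \sqrt{3}}$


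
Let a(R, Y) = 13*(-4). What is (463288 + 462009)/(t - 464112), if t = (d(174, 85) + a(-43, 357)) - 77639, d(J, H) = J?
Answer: -925297/541629 ≈ -1.7084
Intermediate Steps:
a(R, Y) = -52
t = -77517 (t = (174 - 52) - 77639 = 122 - 77639 = -77517)
(463288 + 462009)/(t - 464112) = (463288 + 462009)/(-77517 - 464112) = 925297/(-541629) = 925297*(-1/541629) = -925297/541629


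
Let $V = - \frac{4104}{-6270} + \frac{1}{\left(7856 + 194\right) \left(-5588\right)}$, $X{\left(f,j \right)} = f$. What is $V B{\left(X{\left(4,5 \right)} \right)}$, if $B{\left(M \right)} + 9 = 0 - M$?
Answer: $- \frac{382767827}{44983400} \approx -8.5091$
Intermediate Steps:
$B{\left(M \right)} = -9 - M$ ($B{\left(M \right)} = -9 + \left(0 - M\right) = -9 - M$)
$V = \frac{29443679}{44983400}$ ($V = \left(-4104\right) \left(- \frac{1}{6270}\right) + \frac{1}{8050} \left(- \frac{1}{5588}\right) = \frac{36}{55} + \frac{1}{8050} \left(- \frac{1}{5588}\right) = \frac{36}{55} - \frac{1}{44983400} = \frac{29443679}{44983400} \approx 0.65455$)
$V B{\left(X{\left(4,5 \right)} \right)} = \frac{29443679 \left(-9 - 4\right)}{44983400} = \frac{29443679}{44983400} \left(-13\right) = - \frac{382767827}{44983400}$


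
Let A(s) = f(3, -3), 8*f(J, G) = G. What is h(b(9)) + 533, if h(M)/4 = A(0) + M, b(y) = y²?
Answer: 1711/2 ≈ 855.50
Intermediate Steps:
f(J, G) = G/8
A(s) = -3/8 (A(s) = (⅛)*(-3) = -3/8)
h(M) = -3/2 + 4*M (h(M) = 4*(-3/8 + M) = -3/2 + 4*M)
h(b(9)) + 533 = (-3/2 + 4*9²) + 533 = (-3/2 + 4*81) + 533 = (-3/2 + 324) + 533 = 645/2 + 533 = 1711/2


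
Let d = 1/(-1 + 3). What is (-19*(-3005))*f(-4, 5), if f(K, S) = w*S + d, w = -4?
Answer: -2226705/2 ≈ -1.1134e+6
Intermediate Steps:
d = ½ (d = 1/2 = ½ ≈ 0.50000)
f(K, S) = ½ - 4*S (f(K, S) = -4*S + ½ = ½ - 4*S)
(-19*(-3005))*f(-4, 5) = (-19*(-3005))*(½ - 4*5) = 57095*(½ - 20) = 57095*(-39/2) = -2226705/2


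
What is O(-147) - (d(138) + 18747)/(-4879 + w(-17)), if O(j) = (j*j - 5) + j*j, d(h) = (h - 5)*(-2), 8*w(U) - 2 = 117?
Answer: 1681695317/38913 ≈ 43217.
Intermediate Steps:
w(U) = 119/8 (w(U) = 1/4 + (1/8)*117 = 1/4 + 117/8 = 119/8)
d(h) = 10 - 2*h (d(h) = (-5 + h)*(-2) = 10 - 2*h)
O(j) = -5 + 2*j**2 (O(j) = (j**2 - 5) + j**2 = (-5 + j**2) + j**2 = -5 + 2*j**2)
O(-147) - (d(138) + 18747)/(-4879 + w(-17)) = (-5 + 2*(-147)**2) - ((10 - 2*138) + 18747)/(-4879 + 119/8) = (-5 + 2*21609) - ((10 - 276) + 18747)/(-38913/8) = (-5 + 43218) - (-266 + 18747)*(-8)/38913 = 43213 - 18481*(-8)/38913 = 43213 - 1*(-147848/38913) = 43213 + 147848/38913 = 1681695317/38913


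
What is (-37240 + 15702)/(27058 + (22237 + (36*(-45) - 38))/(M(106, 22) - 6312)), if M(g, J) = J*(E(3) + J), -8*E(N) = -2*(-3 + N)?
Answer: -125523464/157673445 ≈ -0.79610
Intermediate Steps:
E(N) = -3/4 + N/4 (E(N) = -(-1)*(-3 + N)/4 = -(6 - 2*N)/8 = -3/4 + N/4)
M(g, J) = J**2 (M(g, J) = J*((-3/4 + (1/4)*3) + J) = J*((-3/4 + 3/4) + J) = J*(0 + J) = J*J = J**2)
(-37240 + 15702)/(27058 + (22237 + (36*(-45) - 38))/(M(106, 22) - 6312)) = (-37240 + 15702)/(27058 + (22237 + (36*(-45) - 38))/(22**2 - 6312)) = -21538/(27058 + (22237 + (-1620 - 38))/(484 - 6312)) = -21538/(27058 + (22237 - 1658)/(-5828)) = -21538/(27058 + 20579*(-1/5828)) = -21538/(27058 - 20579/5828) = -21538/157673445/5828 = -21538*5828/157673445 = -125523464/157673445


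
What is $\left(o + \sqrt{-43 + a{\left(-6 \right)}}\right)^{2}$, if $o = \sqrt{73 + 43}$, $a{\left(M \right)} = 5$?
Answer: $78 + 4 i \sqrt{1102} \approx 78.0 + 132.79 i$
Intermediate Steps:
$o = 2 \sqrt{29}$ ($o = \sqrt{116} = 2 \sqrt{29} \approx 10.77$)
$\left(o + \sqrt{-43 + a{\left(-6 \right)}}\right)^{2} = \left(2 \sqrt{29} + \sqrt{-43 + 5}\right)^{2} = \left(2 \sqrt{29} + \sqrt{-38}\right)^{2} = \left(2 \sqrt{29} + i \sqrt{38}\right)^{2}$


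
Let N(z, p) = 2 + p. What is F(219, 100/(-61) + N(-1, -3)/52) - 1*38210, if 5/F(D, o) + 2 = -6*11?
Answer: -2598285/68 ≈ -38210.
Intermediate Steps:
F(D, o) = -5/68 (F(D, o) = 5/(-2 - 6*11) = 5/(-2 - 66) = 5/(-68) = 5*(-1/68) = -5/68)
F(219, 100/(-61) + N(-1, -3)/52) - 1*38210 = -5/68 - 1*38210 = -5/68 - 38210 = -2598285/68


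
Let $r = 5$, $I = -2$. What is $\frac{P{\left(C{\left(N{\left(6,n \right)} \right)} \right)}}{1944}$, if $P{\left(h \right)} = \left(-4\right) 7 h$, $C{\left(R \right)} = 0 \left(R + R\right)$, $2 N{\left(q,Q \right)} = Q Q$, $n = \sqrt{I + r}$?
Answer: $0$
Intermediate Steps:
$n = \sqrt{3}$ ($n = \sqrt{-2 + 5} = \sqrt{3} \approx 1.732$)
$N{\left(q,Q \right)} = \frac{Q^{2}}{2}$ ($N{\left(q,Q \right)} = \frac{Q Q}{2} = \frac{Q^{2}}{2}$)
$C{\left(R \right)} = 0$ ($C{\left(R \right)} = 0 \cdot 2 R = 0$)
$P{\left(h \right)} = - 28 h$
$\frac{P{\left(C{\left(N{\left(6,n \right)} \right)} \right)}}{1944} = \frac{\left(-28\right) 0}{1944} = 0 \cdot \frac{1}{1944} = 0$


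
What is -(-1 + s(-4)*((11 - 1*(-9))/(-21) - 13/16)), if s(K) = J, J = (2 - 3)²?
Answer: 929/336 ≈ 2.7649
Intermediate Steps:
J = 1 (J = (-1)² = 1)
s(K) = 1
-(-1 + s(-4)*((11 - 1*(-9))/(-21) - 13/16)) = -(-1 + 1*((11 - 1*(-9))/(-21) - 13/16)) = -(-1 + 1*((11 + 9)*(-1/21) - 13*1/16)) = -(-1 + 1*(20*(-1/21) - 13/16)) = -(-1 + 1*(-20/21 - 13/16)) = -(-1 + 1*(-593/336)) = -(-1 - 593/336) = -1*(-929/336) = 929/336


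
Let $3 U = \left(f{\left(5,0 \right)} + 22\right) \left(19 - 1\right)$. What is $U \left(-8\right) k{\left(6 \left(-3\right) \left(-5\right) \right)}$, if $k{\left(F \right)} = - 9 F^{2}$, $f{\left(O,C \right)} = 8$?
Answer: $104976000$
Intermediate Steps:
$U = 180$ ($U = \frac{\left(8 + 22\right) \left(19 - 1\right)}{3} = \frac{30 \cdot 18}{3} = \frac{1}{3} \cdot 540 = 180$)
$U \left(-8\right) k{\left(6 \left(-3\right) \left(-5\right) \right)} = 180 \left(-8\right) \left(- 9 \left(6 \left(-3\right) \left(-5\right)\right)^{2}\right) = - 1440 \left(- 9 \left(\left(-18\right) \left(-5\right)\right)^{2}\right) = - 1440 \left(- 9 \cdot 90^{2}\right) = - 1440 \left(\left(-9\right) 8100\right) = \left(-1440\right) \left(-72900\right) = 104976000$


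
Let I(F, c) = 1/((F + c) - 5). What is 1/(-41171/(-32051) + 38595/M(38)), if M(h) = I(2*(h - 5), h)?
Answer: 32051/122463867326 ≈ 2.6172e-7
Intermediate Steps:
I(F, c) = 1/(-5 + F + c)
M(h) = 1/(-15 + 3*h) (M(h) = 1/(-5 + 2*(h - 5) + h) = 1/(-5 + 2*(-5 + h) + h) = 1/(-5 + (-10 + 2*h) + h) = 1/(-15 + 3*h))
1/(-41171/(-32051) + 38595/M(38)) = 1/(-41171/(-32051) + 38595/((1/(3*(-5 + 38))))) = 1/(-41171*(-1/32051) + 38595/(((1/3)/33))) = 1/(41171/32051 + 38595/(((1/3)*(1/33)))) = 1/(41171/32051 + 38595/(1/99)) = 1/(41171/32051 + 38595*99) = 1/(41171/32051 + 3820905) = 1/(122463867326/32051) = 32051/122463867326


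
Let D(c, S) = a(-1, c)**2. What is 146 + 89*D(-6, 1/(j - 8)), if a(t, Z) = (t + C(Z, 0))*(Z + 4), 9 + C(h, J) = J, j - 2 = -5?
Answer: 35746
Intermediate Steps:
j = -3 (j = 2 - 5 = -3)
C(h, J) = -9 + J
a(t, Z) = (-9 + t)*(4 + Z) (a(t, Z) = (t + (-9 + 0))*(Z + 4) = (t - 9)*(4 + Z) = (-9 + t)*(4 + Z))
D(c, S) = (-40 - 10*c)**2 (D(c, S) = (-36 - 9*c + 4*(-1) + c*(-1))**2 = (-36 - 9*c - 4 - c)**2 = (-40 - 10*c)**2)
146 + 89*D(-6, 1/(j - 8)) = 146 + 89*(100*(4 - 6)**2) = 146 + 89*(100*(-2)**2) = 146 + 89*(100*4) = 146 + 89*400 = 146 + 35600 = 35746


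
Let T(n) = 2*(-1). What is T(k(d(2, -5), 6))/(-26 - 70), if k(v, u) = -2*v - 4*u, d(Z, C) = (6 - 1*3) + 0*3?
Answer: 1/48 ≈ 0.020833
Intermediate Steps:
d(Z, C) = 3 (d(Z, C) = (6 - 3) + 0 = 3 + 0 = 3)
k(v, u) = -4*u - 2*v
T(n) = -2
T(k(d(2, -5), 6))/(-26 - 70) = -2/(-26 - 70) = -2/(-96) = -1/96*(-2) = 1/48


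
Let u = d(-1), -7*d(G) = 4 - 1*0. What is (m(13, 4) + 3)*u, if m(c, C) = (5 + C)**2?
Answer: -48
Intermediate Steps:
d(G) = -4/7 (d(G) = -(4 - 1*0)/7 = -(4 + 0)/7 = -1/7*4 = -4/7)
u = -4/7 ≈ -0.57143
(m(13, 4) + 3)*u = ((5 + 4)**2 + 3)*(-4/7) = (9**2 + 3)*(-4/7) = (81 + 3)*(-4/7) = 84*(-4/7) = -48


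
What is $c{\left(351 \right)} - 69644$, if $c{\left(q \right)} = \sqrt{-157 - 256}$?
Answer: $-69644 + i \sqrt{413} \approx -69644.0 + 20.322 i$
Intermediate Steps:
$c{\left(q \right)} = i \sqrt{413}$ ($c{\left(q \right)} = \sqrt{-413} = i \sqrt{413}$)
$c{\left(351 \right)} - 69644 = i \sqrt{413} - 69644 = -69644 + i \sqrt{413}$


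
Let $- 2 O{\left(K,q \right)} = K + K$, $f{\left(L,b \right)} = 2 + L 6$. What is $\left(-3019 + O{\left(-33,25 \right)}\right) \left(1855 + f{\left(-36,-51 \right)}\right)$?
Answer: $-4900026$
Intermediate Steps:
$f{\left(L,b \right)} = 2 + 6 L$
$O{\left(K,q \right)} = - K$ ($O{\left(K,q \right)} = - \frac{K + K}{2} = - \frac{2 K}{2} = - K$)
$\left(-3019 + O{\left(-33,25 \right)}\right) \left(1855 + f{\left(-36,-51 \right)}\right) = \left(-3019 - -33\right) \left(1855 + \left(2 + 6 \left(-36\right)\right)\right) = \left(-3019 + 33\right) \left(1855 + \left(2 - 216\right)\right) = - 2986 \left(1855 - 214\right) = \left(-2986\right) 1641 = -4900026$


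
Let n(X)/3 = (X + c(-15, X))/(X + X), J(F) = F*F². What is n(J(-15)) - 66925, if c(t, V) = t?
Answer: -5019262/75 ≈ -66924.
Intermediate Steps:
J(F) = F³
n(X) = 3*(-15 + X)/(2*X) (n(X) = 3*((X - 15)/(X + X)) = 3*((-15 + X)/((2*X))) = 3*((-15 + X)*(1/(2*X))) = 3*((-15 + X)/(2*X)) = 3*(-15 + X)/(2*X))
n(J(-15)) - 66925 = 3*(-15 + (-15)³)/(2*((-15)³)) - 66925 = (3/2)*(-15 - 3375)/(-3375) - 66925 = (3/2)*(-1/3375)*(-3390) - 66925 = 113/75 - 66925 = -5019262/75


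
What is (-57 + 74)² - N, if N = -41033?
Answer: 41322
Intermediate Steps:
(-57 + 74)² - N = (-57 + 74)² - 1*(-41033) = 17² + 41033 = 289 + 41033 = 41322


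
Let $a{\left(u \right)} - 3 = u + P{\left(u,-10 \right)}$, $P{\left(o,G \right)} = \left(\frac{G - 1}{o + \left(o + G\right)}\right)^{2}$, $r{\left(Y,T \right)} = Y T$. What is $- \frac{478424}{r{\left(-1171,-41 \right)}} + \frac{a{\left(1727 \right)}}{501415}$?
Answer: $- \frac{69374890808263589}{6964348615212240} \approx -9.9614$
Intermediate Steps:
$r{\left(Y,T \right)} = T Y$
$P{\left(o,G \right)} = \frac{\left(-1 + G\right)^{2}}{\left(G + 2 o\right)^{2}}$ ($P{\left(o,G \right)} = \left(\frac{-1 + G}{o + \left(G + o\right)}\right)^{2} = \left(\frac{-1 + G}{G + 2 o}\right)^{2} = \frac{\left(-1 + G\right)^{2}}{\left(G + 2 o\right)^{2}}$)
$a{\left(u \right)} = 3 + u + \frac{121}{\left(-10 + 2 u\right)^{2}}$ ($a{\left(u \right)} = 3 + \left(u + \frac{\left(-1 - 10\right)^{2}}{\left(-10 + 2 u\right)^{2}}\right) = 3 + \left(u + \frac{\left(-11\right)^{2}}{\left(-10 + 2 u\right)^{2}}\right) = 3 + \left(u + \frac{121}{\left(-10 + 2 u\right)^{2}}\right) = 3 + u + \frac{121}{\left(-10 + 2 u\right)^{2}}$)
$- \frac{478424}{r{\left(-1171,-41 \right)}} + \frac{a{\left(1727 \right)}}{501415} = - \frac{478424}{\left(-41\right) \left(-1171\right)} + \frac{3 + 1727 + \frac{121}{4 \left(-5 + 1727\right)^{2}}}{501415} = - \frac{478424}{48011} + \left(3 + 1727 + \frac{121}{4 \cdot 2965284}\right) \frac{1}{501415} = \left(-478424\right) \frac{1}{48011} + \left(3 + 1727 + \frac{121}{4} \cdot \frac{1}{2965284}\right) \frac{1}{501415} = - \frac{478424}{48011} + \left(3 + 1727 + \frac{121}{11861136}\right) \frac{1}{501415} = - \frac{478424}{48011} + \frac{20519765401}{11861136} \cdot \frac{1}{501415} = - \frac{478424}{48011} + \frac{20519765401}{5947351507440} = - \frac{69374890808263589}{6964348615212240}$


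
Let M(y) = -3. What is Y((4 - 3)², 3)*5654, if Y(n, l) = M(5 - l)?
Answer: -16962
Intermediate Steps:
Y(n, l) = -3
Y((4 - 3)², 3)*5654 = -3*5654 = -16962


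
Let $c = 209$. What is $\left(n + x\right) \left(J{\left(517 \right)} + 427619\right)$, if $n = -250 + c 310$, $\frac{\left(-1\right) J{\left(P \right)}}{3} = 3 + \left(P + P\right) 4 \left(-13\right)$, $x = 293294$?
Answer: $210733452276$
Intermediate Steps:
$J{\left(P \right)} = -9 + 312 P$ ($J{\left(P \right)} = - 3 \left(3 + \left(P + P\right) 4 \left(-13\right)\right) = - 3 \left(3 + 2 P 4 \left(-13\right)\right) = - 3 \left(3 + 8 P \left(-13\right)\right) = - 3 \left(3 - 104 P\right) = -9 + 312 P$)
$n = 64540$ ($n = -250 + 209 \cdot 310 = -250 + 64790 = 64540$)
$\left(n + x\right) \left(J{\left(517 \right)} + 427619\right) = \left(64540 + 293294\right) \left(\left(-9 + 312 \cdot 517\right) + 427619\right) = 357834 \left(\left(-9 + 161304\right) + 427619\right) = 357834 \left(161295 + 427619\right) = 357834 \cdot 588914 = 210733452276$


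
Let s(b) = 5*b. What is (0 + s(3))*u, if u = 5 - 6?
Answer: -15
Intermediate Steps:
u = -1
(0 + s(3))*u = (0 + 5*3)*(-1) = (0 + 15)*(-1) = 15*(-1) = -15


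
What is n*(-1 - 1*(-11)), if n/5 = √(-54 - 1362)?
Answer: 100*I*√354 ≈ 1881.5*I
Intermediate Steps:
n = 10*I*√354 (n = 5*√(-54 - 1362) = 5*√(-1416) = 5*(2*I*√354) = 10*I*√354 ≈ 188.15*I)
n*(-1 - 1*(-11)) = (10*I*√354)*(-1 - 1*(-11)) = (10*I*√354)*(-1 + 11) = (10*I*√354)*10 = 100*I*√354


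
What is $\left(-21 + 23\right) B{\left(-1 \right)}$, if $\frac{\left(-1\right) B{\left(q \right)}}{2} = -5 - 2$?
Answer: $28$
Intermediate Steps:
$B{\left(q \right)} = 14$ ($B{\left(q \right)} = - 2 \left(-5 - 2\right) = \left(-2\right) \left(-7\right) = 14$)
$\left(-21 + 23\right) B{\left(-1 \right)} = \left(-21 + 23\right) 14 = 2 \cdot 14 = 28$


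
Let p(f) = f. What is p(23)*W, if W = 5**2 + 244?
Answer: 6187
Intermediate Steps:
W = 269 (W = 25 + 244 = 269)
p(23)*W = 23*269 = 6187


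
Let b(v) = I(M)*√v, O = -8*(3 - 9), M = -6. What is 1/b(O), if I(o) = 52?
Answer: √3/624 ≈ 0.0027757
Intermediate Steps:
O = 48 (O = -8*(-6) = 48)
b(v) = 52*√v
1/b(O) = 1/(52*√48) = 1/(52*(4*√3)) = 1/(208*√3) = √3/624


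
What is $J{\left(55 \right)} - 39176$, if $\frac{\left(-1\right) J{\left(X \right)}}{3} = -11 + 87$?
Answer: $-39404$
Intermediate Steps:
$J{\left(X \right)} = -228$ ($J{\left(X \right)} = - 3 \left(-11 + 87\right) = \left(-3\right) 76 = -228$)
$J{\left(55 \right)} - 39176 = -228 - 39176 = -39404$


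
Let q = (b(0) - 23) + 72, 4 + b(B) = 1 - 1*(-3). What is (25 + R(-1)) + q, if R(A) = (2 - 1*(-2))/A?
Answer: 70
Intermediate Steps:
b(B) = 0 (b(B) = -4 + (1 - 1*(-3)) = -4 + (1 + 3) = -4 + 4 = 0)
q = 49 (q = (0 - 23) + 72 = -23 + 72 = 49)
R(A) = 4/A (R(A) = (2 + 2)/A = 4/A)
(25 + R(-1)) + q = (25 + 4/(-1)) + 49 = (25 + 4*(-1)) + 49 = (25 - 4) + 49 = 21 + 49 = 70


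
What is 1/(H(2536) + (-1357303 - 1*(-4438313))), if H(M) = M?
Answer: 1/3083546 ≈ 3.2430e-7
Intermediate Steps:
1/(H(2536) + (-1357303 - 1*(-4438313))) = 1/(2536 + (-1357303 - 1*(-4438313))) = 1/(2536 + (-1357303 + 4438313)) = 1/(2536 + 3081010) = 1/3083546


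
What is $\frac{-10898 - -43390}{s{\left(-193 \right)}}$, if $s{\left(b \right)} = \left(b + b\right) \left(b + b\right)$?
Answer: $\frac{8123}{37249} \approx 0.21807$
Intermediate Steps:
$s{\left(b \right)} = 4 b^{2}$ ($s{\left(b \right)} = 2 b 2 b = 4 b^{2}$)
$\frac{-10898 - -43390}{s{\left(-193 \right)}} = \frac{-10898 - -43390}{4 \left(-193\right)^{2}} = \frac{-10898 + 43390}{4 \cdot 37249} = \frac{32492}{148996} = 32492 \cdot \frac{1}{148996} = \frac{8123}{37249}$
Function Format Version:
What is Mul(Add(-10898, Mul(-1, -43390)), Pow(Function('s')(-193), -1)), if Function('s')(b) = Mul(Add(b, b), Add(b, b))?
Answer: Rational(8123, 37249) ≈ 0.21807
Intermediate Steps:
Function('s')(b) = Mul(4, Pow(b, 2)) (Function('s')(b) = Mul(Mul(2, b), Mul(2, b)) = Mul(4, Pow(b, 2)))
Mul(Add(-10898, Mul(-1, -43390)), Pow(Function('s')(-193), -1)) = Mul(Add(-10898, Mul(-1, -43390)), Pow(Mul(4, Pow(-193, 2)), -1)) = Mul(Add(-10898, 43390), Pow(Mul(4, 37249), -1)) = Mul(32492, Pow(148996, -1)) = Mul(32492, Rational(1, 148996)) = Rational(8123, 37249)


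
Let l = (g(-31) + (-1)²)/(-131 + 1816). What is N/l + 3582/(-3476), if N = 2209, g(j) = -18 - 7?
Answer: -3234582877/20856 ≈ -1.5509e+5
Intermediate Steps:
g(j) = -25
l = -24/1685 (l = (-25 + (-1)²)/(-131 + 1816) = (-25 + 1)/1685 = -24*1/1685 = -24/1685 ≈ -0.014243)
N/l + 3582/(-3476) = 2209/(-24/1685) + 3582/(-3476) = 2209*(-1685/24) + 3582*(-1/3476) = -3722165/24 - 1791/1738 = -3234582877/20856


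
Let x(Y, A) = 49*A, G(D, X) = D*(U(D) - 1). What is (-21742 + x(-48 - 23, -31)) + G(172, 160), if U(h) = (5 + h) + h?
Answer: 36595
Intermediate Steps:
U(h) = 5 + 2*h
G(D, X) = D*(4 + 2*D) (G(D, X) = D*((5 + 2*D) - 1) = D*(4 + 2*D))
(-21742 + x(-48 - 23, -31)) + G(172, 160) = (-21742 + 49*(-31)) + 2*172*(2 + 172) = (-21742 - 1519) + 2*172*174 = -23261 + 59856 = 36595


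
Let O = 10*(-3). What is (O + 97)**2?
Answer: 4489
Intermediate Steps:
O = -30
(O + 97)**2 = (-30 + 97)**2 = 67**2 = 4489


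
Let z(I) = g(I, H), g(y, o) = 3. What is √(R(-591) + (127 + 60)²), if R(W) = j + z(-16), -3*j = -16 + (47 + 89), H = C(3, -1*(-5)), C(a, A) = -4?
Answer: 2*√8733 ≈ 186.90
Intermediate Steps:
H = -4
z(I) = 3
j = -40 (j = -(-16 + (47 + 89))/3 = -(-16 + 136)/3 = -⅓*120 = -40)
R(W) = -37 (R(W) = -40 + 3 = -37)
√(R(-591) + (127 + 60)²) = √(-37 + (127 + 60)²) = √(-37 + 187²) = √(-37 + 34969) = √34932 = 2*√8733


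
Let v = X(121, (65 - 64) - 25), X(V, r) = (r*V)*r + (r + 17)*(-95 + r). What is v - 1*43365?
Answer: 27164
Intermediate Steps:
X(V, r) = V*r² + (-95 + r)*(17 + r) (X(V, r) = (V*r)*r + (17 + r)*(-95 + r) = V*r² + (-95 + r)*(17 + r))
v = 70529 (v = -1615 + ((65 - 64) - 25)² - 78*((65 - 64) - 25) + 121*((65 - 64) - 25)² = -1615 + (1 - 25)² - 78*(1 - 25) + 121*(1 - 25)² = -1615 + (-24)² - 78*(-24) + 121*(-24)² = -1615 + 576 + 1872 + 121*576 = -1615 + 576 + 1872 + 69696 = 70529)
v - 1*43365 = 70529 - 1*43365 = 70529 - 43365 = 27164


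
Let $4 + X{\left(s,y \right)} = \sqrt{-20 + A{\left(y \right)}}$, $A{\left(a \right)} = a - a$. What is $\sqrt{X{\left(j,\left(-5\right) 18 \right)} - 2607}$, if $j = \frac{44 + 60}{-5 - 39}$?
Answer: $\sqrt{-2611 + 2 i \sqrt{5}} \approx 0.0438 + 51.098 i$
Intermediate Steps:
$j = - \frac{26}{11}$ ($j = \frac{104}{-44} = 104 \left(- \frac{1}{44}\right) = - \frac{26}{11} \approx -2.3636$)
$A{\left(a \right)} = 0$
$X{\left(s,y \right)} = -4 + 2 i \sqrt{5}$ ($X{\left(s,y \right)} = -4 + \sqrt{-20 + 0} = -4 + \sqrt{-20} = -4 + 2 i \sqrt{5}$)
$\sqrt{X{\left(j,\left(-5\right) 18 \right)} - 2607} = \sqrt{\left(-4 + 2 i \sqrt{5}\right) - 2607} = \sqrt{-2611 + 2 i \sqrt{5}}$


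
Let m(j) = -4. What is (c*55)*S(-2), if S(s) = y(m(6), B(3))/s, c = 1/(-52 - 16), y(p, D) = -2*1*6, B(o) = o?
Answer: -165/34 ≈ -4.8529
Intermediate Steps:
y(p, D) = -12 (y(p, D) = -2*6 = -12)
c = -1/68 (c = 1/(-68) = -1/68 ≈ -0.014706)
S(s) = -12/s
(c*55)*S(-2) = (-1/68*55)*(-12/(-2)) = -(-165)*(-1)/(17*2) = -55/68*6 = -165/34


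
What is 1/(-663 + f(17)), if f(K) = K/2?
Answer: -2/1309 ≈ -0.0015279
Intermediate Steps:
f(K) = K/2 (f(K) = K*(½) = K/2)
1/(-663 + f(17)) = 1/(-663 + (½)*17) = 1/(-663 + 17/2) = 1/(-1309/2) = -2/1309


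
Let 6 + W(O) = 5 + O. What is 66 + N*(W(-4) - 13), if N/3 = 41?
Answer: -2148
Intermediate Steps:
N = 123 (N = 3*41 = 123)
W(O) = -1 + O (W(O) = -6 + (5 + O) = -1 + O)
66 + N*(W(-4) - 13) = 66 + 123*((-1 - 4) - 13) = 66 + 123*(-5 - 13) = 66 + 123*(-18) = 66 - 2214 = -2148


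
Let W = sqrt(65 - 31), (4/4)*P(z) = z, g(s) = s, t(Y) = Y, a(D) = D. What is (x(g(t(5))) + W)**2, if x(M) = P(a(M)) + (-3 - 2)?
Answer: 34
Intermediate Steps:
P(z) = z
W = sqrt(34) ≈ 5.8309
x(M) = -5 + M (x(M) = M + (-3 - 2) = M - 5 = -5 + M)
(x(g(t(5))) + W)**2 = ((-5 + 5) + sqrt(34))**2 = (0 + sqrt(34))**2 = (sqrt(34))**2 = 34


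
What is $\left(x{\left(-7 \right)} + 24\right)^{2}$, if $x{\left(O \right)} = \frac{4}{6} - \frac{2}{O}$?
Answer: $\frac{274576}{441} \approx 622.62$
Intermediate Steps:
$x{\left(O \right)} = \frac{2}{3} - \frac{2}{O}$ ($x{\left(O \right)} = 4 \cdot \frac{1}{6} - \frac{2}{O} = \frac{2}{3} - \frac{2}{O}$)
$\left(x{\left(-7 \right)} + 24\right)^{2} = \left(\left(\frac{2}{3} - \frac{2}{-7}\right) + 24\right)^{2} = \left(\left(\frac{2}{3} - - \frac{2}{7}\right) + 24\right)^{2} = \left(\left(\frac{2}{3} + \frac{2}{7}\right) + 24\right)^{2} = \left(\frac{20}{21} + 24\right)^{2} = \left(\frac{524}{21}\right)^{2} = \frac{274576}{441}$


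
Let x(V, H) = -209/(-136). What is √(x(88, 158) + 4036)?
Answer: √18669570/68 ≈ 63.542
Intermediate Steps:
x(V, H) = 209/136 (x(V, H) = -209*(-1/136) = 209/136)
√(x(88, 158) + 4036) = √(209/136 + 4036) = √(549105/136) = √18669570/68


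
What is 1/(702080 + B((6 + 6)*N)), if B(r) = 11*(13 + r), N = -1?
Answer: 1/702091 ≈ 1.4243e-6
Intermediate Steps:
B(r) = 143 + 11*r
1/(702080 + B((6 + 6)*N)) = 1/(702080 + (143 + 11*((6 + 6)*(-1)))) = 1/(702080 + (143 + 11*(12*(-1)))) = 1/(702080 + (143 + 11*(-12))) = 1/(702080 + (143 - 132)) = 1/(702080 + 11) = 1/702091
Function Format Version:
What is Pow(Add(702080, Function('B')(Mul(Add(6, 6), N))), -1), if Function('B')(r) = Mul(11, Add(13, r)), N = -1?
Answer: Rational(1, 702091) ≈ 1.4243e-6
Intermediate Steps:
Function('B')(r) = Add(143, Mul(11, r))
Pow(Add(702080, Function('B')(Mul(Add(6, 6), N))), -1) = Pow(Add(702080, Add(143, Mul(11, Mul(Add(6, 6), -1)))), -1) = Pow(Add(702080, Add(143, Mul(11, Mul(12, -1)))), -1) = Pow(Add(702080, Add(143, Mul(11, -12))), -1) = Pow(Add(702080, Add(143, -132)), -1) = Pow(Add(702080, 11), -1) = Pow(702091, -1) = Rational(1, 702091)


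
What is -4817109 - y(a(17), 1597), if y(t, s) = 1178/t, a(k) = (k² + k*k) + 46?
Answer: -1502938597/312 ≈ -4.8171e+6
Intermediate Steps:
a(k) = 46 + 2*k² (a(k) = (k² + k²) + 46 = 2*k² + 46 = 46 + 2*k²)
-4817109 - y(a(17), 1597) = -4817109 - 1178/(46 + 2*17²) = -4817109 - 1178/(46 + 2*289) = -4817109 - 1178/(46 + 578) = -4817109 - 1178/624 = -4817109 - 1*589/312 = -4817109 - 589/312 = -1502938597/312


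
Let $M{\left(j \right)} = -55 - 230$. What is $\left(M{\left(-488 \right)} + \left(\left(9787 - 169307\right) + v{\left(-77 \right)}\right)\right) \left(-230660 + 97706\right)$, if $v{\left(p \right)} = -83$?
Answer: $21257749152$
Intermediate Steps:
$M{\left(j \right)} = -285$
$\left(M{\left(-488 \right)} + \left(\left(9787 - 169307\right) + v{\left(-77 \right)}\right)\right) \left(-230660 + 97706\right) = \left(-285 + \left(\left(9787 - 169307\right) - 83\right)\right) \left(-230660 + 97706\right) = \left(-285 - 159603\right) \left(-132954\right) = \left(-159888\right) \left(-132954\right) = 21257749152$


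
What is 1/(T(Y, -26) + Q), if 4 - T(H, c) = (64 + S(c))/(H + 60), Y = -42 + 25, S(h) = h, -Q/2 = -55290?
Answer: 43/4755074 ≈ 9.0430e-6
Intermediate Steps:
Q = 110580 (Q = -2*(-55290) = 110580)
Y = -17
T(H, c) = 4 - (64 + c)/(60 + H) (T(H, c) = 4 - (64 + c)/(H + 60) = 4 - (64 + c)/(60 + H))
1/(T(Y, -26) + Q) = 1/((176 - 1*(-26) + 4*(-17))/(60 - 17) + 110580) = 1/((176 + 26 - 68)/43 + 110580) = 1/((1/43)*134 + 110580) = 1/(134/43 + 110580) = 1/(4755074/43) = 43/4755074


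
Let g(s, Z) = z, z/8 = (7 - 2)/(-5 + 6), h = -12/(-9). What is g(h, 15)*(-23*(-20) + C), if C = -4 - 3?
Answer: 18120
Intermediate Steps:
h = 4/3 (h = -12*(-⅑) = 4/3 ≈ 1.3333)
C = -7
z = 40 (z = 8*((7 - 2)/(-5 + 6)) = 8*(5/1) = 8*(5*1) = 8*5 = 40)
g(s, Z) = 40
g(h, 15)*(-23*(-20) + C) = 40*(-23*(-20) - 7) = 40*(460 - 7) = 40*453 = 18120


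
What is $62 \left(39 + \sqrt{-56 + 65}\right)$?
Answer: $2604$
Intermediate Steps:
$62 \left(39 + \sqrt{-56 + 65}\right) = 62 \left(39 + \sqrt{9}\right) = 62 \left(39 + 3\right) = 62 \cdot 42 = 2604$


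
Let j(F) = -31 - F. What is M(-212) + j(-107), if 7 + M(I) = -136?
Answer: -67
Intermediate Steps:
M(I) = -143 (M(I) = -7 - 136 = -143)
M(-212) + j(-107) = -143 + (-31 - 1*(-107)) = -143 + (-31 + 107) = -143 + 76 = -67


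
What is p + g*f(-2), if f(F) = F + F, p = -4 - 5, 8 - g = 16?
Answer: 23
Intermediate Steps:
g = -8 (g = 8 - 1*16 = 8 - 16 = -8)
p = -9
f(F) = 2*F
p + g*f(-2) = -9 - 16*(-2) = -9 - 8*(-4) = -9 + 32 = 23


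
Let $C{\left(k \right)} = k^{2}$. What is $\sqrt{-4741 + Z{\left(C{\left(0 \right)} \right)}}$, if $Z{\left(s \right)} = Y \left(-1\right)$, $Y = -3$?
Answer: $i \sqrt{4738} \approx 68.833 i$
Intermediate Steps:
$Z{\left(s \right)} = 3$ ($Z{\left(s \right)} = \left(-3\right) \left(-1\right) = 3$)
$\sqrt{-4741 + Z{\left(C{\left(0 \right)} \right)}} = \sqrt{-4741 + 3} = \sqrt{-4738} = i \sqrt{4738}$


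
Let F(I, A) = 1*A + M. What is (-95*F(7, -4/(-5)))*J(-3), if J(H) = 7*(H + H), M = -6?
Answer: -20748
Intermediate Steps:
F(I, A) = -6 + A (F(I, A) = 1*A - 6 = A - 6 = -6 + A)
J(H) = 14*H (J(H) = 7*(2*H) = 14*H)
(-95*F(7, -4/(-5)))*J(-3) = (-95*(-6 - 4/(-5)))*(14*(-3)) = -95*(-6 - 4*(-⅕))*(-42) = -95*(-6 + ⅘)*(-42) = -95*(-26/5)*(-42) = 494*(-42) = -20748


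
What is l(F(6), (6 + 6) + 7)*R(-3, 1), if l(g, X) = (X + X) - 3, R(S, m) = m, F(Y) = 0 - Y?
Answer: 35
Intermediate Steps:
F(Y) = -Y
l(g, X) = -3 + 2*X (l(g, X) = 2*X - 3 = -3 + 2*X)
l(F(6), (6 + 6) + 7)*R(-3, 1) = (-3 + 2*((6 + 6) + 7))*1 = (-3 + 2*(12 + 7))*1 = (-3 + 2*19)*1 = (-3 + 38)*1 = 35*1 = 35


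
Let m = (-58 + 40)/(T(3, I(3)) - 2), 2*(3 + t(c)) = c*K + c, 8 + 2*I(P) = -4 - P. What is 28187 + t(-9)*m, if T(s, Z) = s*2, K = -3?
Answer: 28160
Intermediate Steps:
I(P) = -6 - P/2 (I(P) = -4 + (-4 - P)/2 = -4 + (-2 - P/2) = -6 - P/2)
T(s, Z) = 2*s
t(c) = -3 - c (t(c) = -3 + (c*(-3) + c)/2 = -3 + (-3*c + c)/2 = -3 + (-2*c)/2 = -3 - c)
m = -9/2 (m = (-58 + 40)/(2*3 - 2) = -18/(6 - 2) = -18/4 = -18*1/4 = -9/2 ≈ -4.5000)
28187 + t(-9)*m = 28187 + (-3 - 1*(-9))*(-9/2) = 28187 + (-3 + 9)*(-9/2) = 28187 + 6*(-9/2) = 28187 - 27 = 28160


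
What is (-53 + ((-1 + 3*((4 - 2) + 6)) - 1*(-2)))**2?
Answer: 784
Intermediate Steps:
(-53 + ((-1 + 3*((4 - 2) + 6)) - 1*(-2)))**2 = (-53 + ((-1 + 3*(2 + 6)) + 2))**2 = (-53 + ((-1 + 3*8) + 2))**2 = (-53 + ((-1 + 24) + 2))**2 = (-53 + (23 + 2))**2 = (-53 + 25)**2 = (-28)**2 = 784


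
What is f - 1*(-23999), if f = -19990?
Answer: 4009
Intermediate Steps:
f - 1*(-23999) = -19990 - 1*(-23999) = -19990 + 23999 = 4009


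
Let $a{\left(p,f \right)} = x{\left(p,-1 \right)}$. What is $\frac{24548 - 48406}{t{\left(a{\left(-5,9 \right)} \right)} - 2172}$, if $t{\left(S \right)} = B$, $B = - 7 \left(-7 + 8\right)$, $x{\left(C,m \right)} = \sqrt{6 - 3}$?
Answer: $\frac{23858}{2179} \approx 10.949$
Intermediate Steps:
$x{\left(C,m \right)} = \sqrt{3}$
$a{\left(p,f \right)} = \sqrt{3}$
$B = -7$ ($B = \left(-7\right) 1 = -7$)
$t{\left(S \right)} = -7$
$\frac{24548 - 48406}{t{\left(a{\left(-5,9 \right)} \right)} - 2172} = \frac{24548 - 48406}{-7 - 2172} = - \frac{23858}{-2179} = \left(-23858\right) \left(- \frac{1}{2179}\right) = \frac{23858}{2179}$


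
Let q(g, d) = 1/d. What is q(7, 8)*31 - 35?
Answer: -249/8 ≈ -31.125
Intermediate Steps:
q(7, 8)*31 - 35 = 31/8 - 35 = -249/8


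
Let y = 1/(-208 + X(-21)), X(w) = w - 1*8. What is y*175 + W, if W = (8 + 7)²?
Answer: 53150/237 ≈ 224.26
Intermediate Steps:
X(w) = -8 + w (X(w) = w - 8 = -8 + w)
W = 225 (W = 15² = 225)
y = -1/237 (y = 1/(-208 + (-8 - 21)) = 1/(-208 - 29) = 1/(-237) = -1/237 ≈ -0.0042194)
y*175 + W = -1/237*175 + 225 = -175/237 + 225 = 53150/237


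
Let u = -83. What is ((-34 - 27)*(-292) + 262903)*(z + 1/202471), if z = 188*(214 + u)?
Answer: 1399772936809135/202471 ≈ 6.9134e+9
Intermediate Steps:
z = 24628 (z = 188*(214 - 83) = 188*131 = 24628)
((-34 - 27)*(-292) + 262903)*(z + 1/202471) = ((-34 - 27)*(-292) + 262903)*(24628 + 1/202471) = (-61*(-292) + 262903)*(24628 + 1/202471) = (17812 + 262903)*(4986455789/202471) = 280715*(4986455789/202471) = 1399772936809135/202471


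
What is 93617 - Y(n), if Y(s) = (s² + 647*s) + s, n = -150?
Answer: 168317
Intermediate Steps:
Y(s) = s² + 648*s
93617 - Y(n) = 93617 - (-150)*(648 - 150) = 93617 - (-150)*498 = 93617 - 1*(-74700) = 93617 + 74700 = 168317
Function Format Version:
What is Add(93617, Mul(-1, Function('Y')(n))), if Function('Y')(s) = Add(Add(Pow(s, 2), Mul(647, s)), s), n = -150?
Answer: 168317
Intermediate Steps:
Function('Y')(s) = Add(Pow(s, 2), Mul(648, s))
Add(93617, Mul(-1, Function('Y')(n))) = Add(93617, Mul(-1, Mul(-150, Add(648, -150)))) = Add(93617, Mul(-1, Mul(-150, 498))) = Add(93617, Mul(-1, -74700)) = Add(93617, 74700) = 168317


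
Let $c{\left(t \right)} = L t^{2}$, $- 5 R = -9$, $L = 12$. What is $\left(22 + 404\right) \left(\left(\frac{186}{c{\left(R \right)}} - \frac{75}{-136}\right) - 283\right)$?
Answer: $- \frac{217171463}{1836} \approx -1.1829 \cdot 10^{5}$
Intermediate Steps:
$R = \frac{9}{5}$ ($R = \left(- \frac{1}{5}\right) \left(-9\right) = \frac{9}{5} \approx 1.8$)
$c{\left(t \right)} = 12 t^{2}$
$\left(22 + 404\right) \left(\left(\frac{186}{c{\left(R \right)}} - \frac{75}{-136}\right) - 283\right) = \left(22 + 404\right) \left(\left(\frac{186}{12 \left(\frac{9}{5}\right)^{2}} - \frac{75}{-136}\right) - 283\right) = 426 \left(\left(\frac{186}{12 \cdot \frac{81}{25}} - - \frac{75}{136}\right) - 283\right) = 426 \left(\left(\frac{186}{\frac{972}{25}} + \frac{75}{136}\right) - 283\right) = 426 \left(\left(186 \cdot \frac{25}{972} + \frac{75}{136}\right) - 283\right) = 426 \left(\left(\frac{775}{162} + \frac{75}{136}\right) - 283\right) = 426 \left(\frac{58775}{11016} - 283\right) = 426 \left(- \frac{3058753}{11016}\right) = - \frac{217171463}{1836}$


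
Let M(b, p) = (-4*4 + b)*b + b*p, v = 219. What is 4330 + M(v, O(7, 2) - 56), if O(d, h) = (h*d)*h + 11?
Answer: 45064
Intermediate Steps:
O(d, h) = 11 + d*h² (O(d, h) = (d*h)*h + 11 = d*h² + 11 = 11 + d*h²)
M(b, p) = b*p + b*(-16 + b) (M(b, p) = (-16 + b)*b + b*p = b*(-16 + b) + b*p = b*p + b*(-16 + b))
4330 + M(v, O(7, 2) - 56) = 4330 + 219*(-16 + 219 + ((11 + 7*2²) - 56)) = 4330 + 219*(-16 + 219 + ((11 + 7*4) - 56)) = 4330 + 219*(-16 + 219 + ((11 + 28) - 56)) = 4330 + 219*(-16 + 219 + (39 - 56)) = 4330 + 219*(-16 + 219 - 17) = 4330 + 219*186 = 4330 + 40734 = 45064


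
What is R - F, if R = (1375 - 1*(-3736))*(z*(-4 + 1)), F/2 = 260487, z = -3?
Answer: -474975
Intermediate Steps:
F = 520974 (F = 2*260487 = 520974)
R = 45999 (R = (1375 - 1*(-3736))*(-3*(-4 + 1)) = (1375 + 3736)*(-3*(-3)) = 5111*9 = 45999)
R - F = 45999 - 1*520974 = 45999 - 520974 = -474975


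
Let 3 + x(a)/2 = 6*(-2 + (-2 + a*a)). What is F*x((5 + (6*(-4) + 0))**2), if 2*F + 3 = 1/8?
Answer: -17983677/8 ≈ -2.2480e+6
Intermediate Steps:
F = -23/16 (F = -3/2 + (1/2)/8 = -3/2 + (1/2)*(1/8) = -3/2 + 1/16 = -23/16 ≈ -1.4375)
x(a) = -54 + 12*a**2 (x(a) = -6 + 2*(6*(-2 + (-2 + a*a))) = -6 + 2*(6*(-2 + (-2 + a**2))) = -6 + 2*(6*(-4 + a**2)) = -6 + 2*(-24 + 6*a**2) = -6 + (-48 + 12*a**2) = -54 + 12*a**2)
F*x((5 + (6*(-4) + 0))**2) = -23*(-54 + 12*((5 + (6*(-4) + 0))**2)**2)/16 = -23*(-54 + 12*((5 + (-24 + 0))**2)**2)/16 = -23*(-54 + 12*((5 - 24)**2)**2)/16 = -23*(-54 + 12*((-19)**2)**2)/16 = -23*(-54 + 12*361**2)/16 = -23*(-54 + 12*130321)/16 = -23*(-54 + 1563852)/16 = -23/16*1563798 = -17983677/8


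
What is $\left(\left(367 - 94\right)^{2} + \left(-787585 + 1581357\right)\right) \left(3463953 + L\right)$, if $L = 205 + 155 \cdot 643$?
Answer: $3094471074723$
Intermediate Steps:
$L = 99870$ ($L = 205 + 99665 = 99870$)
$\left(\left(367 - 94\right)^{2} + \left(-787585 + 1581357\right)\right) \left(3463953 + L\right) = \left(\left(367 - 94\right)^{2} + \left(-787585 + 1581357\right)\right) \left(3463953 + 99870\right) = \left(273^{2} + 793772\right) 3563823 = \left(74529 + 793772\right) 3563823 = 868301 \cdot 3563823 = 3094471074723$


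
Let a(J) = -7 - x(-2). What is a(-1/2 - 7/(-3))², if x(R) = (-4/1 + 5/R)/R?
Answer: 1681/16 ≈ 105.06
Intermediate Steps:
x(R) = (-4 + 5/R)/R (x(R) = (-4*1 + 5/R)/R = (-4 + 5/R)/R)
a(J) = -41/4 (a(J) = -7 - (5 - 4*(-2))/(-2)² = -7 - (5 + 8)/4 = -7 - 13/4 = -41/4)
a(-1/2 - 7/(-3))² = (-41/4)² = 1681/16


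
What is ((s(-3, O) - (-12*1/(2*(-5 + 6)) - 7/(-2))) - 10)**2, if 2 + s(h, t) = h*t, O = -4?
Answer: 25/4 ≈ 6.2500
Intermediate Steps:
s(h, t) = -2 + h*t
((s(-3, O) - (-12*1/(2*(-5 + 6)) - 7/(-2))) - 10)**2 = (((-2 - 3*(-4)) - (-12*1/(2*(-5 + 6)) - 7/(-2))) - 10)**2 = (((-2 + 12) - (-12/(2*1) - 7*(-1/2))) - 10)**2 = ((10 - (-12/2 + 7/2)) - 10)**2 = ((10 - (-12*1/2 + 7/2)) - 10)**2 = ((10 - (-6 + 7/2)) - 10)**2 = ((10 - 1*(-5/2)) - 10)**2 = ((10 + 5/2) - 10)**2 = (25/2 - 10)**2 = (5/2)**2 = 25/4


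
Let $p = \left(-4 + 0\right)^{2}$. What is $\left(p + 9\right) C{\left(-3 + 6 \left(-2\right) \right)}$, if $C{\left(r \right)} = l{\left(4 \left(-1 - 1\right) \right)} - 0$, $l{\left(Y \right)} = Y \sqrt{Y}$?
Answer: $- 400 i \sqrt{2} \approx - 565.69 i$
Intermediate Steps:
$l{\left(Y \right)} = Y^{\frac{3}{2}}$
$C{\left(r \right)} = - 16 i \sqrt{2}$ ($C{\left(r \right)} = \left(4 \left(-1 - 1\right)\right)^{\frac{3}{2}} - 0 = \left(4 \left(-2\right)\right)^{\frac{3}{2}} + 0 = \left(-8\right)^{\frac{3}{2}} + 0 = - 16 i \sqrt{2} + 0 = - 16 i \sqrt{2}$)
$p = 16$ ($p = \left(-4\right)^{2} = 16$)
$\left(p + 9\right) C{\left(-3 + 6 \left(-2\right) \right)} = \left(16 + 9\right) \left(- 16 i \sqrt{2}\right) = 25 \left(- 16 i \sqrt{2}\right) = - 400 i \sqrt{2}$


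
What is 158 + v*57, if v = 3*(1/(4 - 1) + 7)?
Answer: 1412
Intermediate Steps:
v = 22 (v = 3*(1/3 + 7) = 3*(22/3) = 22)
158 + v*57 = 158 + 22*57 = 158 + 1254 = 1412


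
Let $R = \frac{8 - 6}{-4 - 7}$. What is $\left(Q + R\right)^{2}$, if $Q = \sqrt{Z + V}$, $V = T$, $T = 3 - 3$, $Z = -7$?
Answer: $\frac{\left(2 - 11 i \sqrt{7}\right)^{2}}{121} \approx -6.9669 - 0.96209 i$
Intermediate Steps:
$T = 0$ ($T = 3 - 3 = 0$)
$V = 0$
$R = - \frac{2}{11}$ ($R = \frac{2}{-11} = 2 \left(- \frac{1}{11}\right) = - \frac{2}{11} \approx -0.18182$)
$Q = i \sqrt{7}$ ($Q = \sqrt{-7 + 0} = \sqrt{-7} = i \sqrt{7} \approx 2.6458 i$)
$\left(Q + R\right)^{2} = \left(i \sqrt{7} - \frac{2}{11}\right)^{2} = \left(- \frac{2}{11} + i \sqrt{7}\right)^{2}$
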